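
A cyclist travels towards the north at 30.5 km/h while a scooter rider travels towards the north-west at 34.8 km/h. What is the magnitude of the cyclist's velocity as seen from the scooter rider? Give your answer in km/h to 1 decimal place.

25.3 km/h

Taking east as x and north as y: cyclist velocity = (0.000, 30.500) km/h; scooter rider velocity = (-24.607, 24.607) km/h.
Velocity of cyclist relative to scooter rider = (0.000, 30.500) − (-24.607, 24.607) = (24.607, 5.893) km/h.
Magnitude = |(24.607, 5.893)| = 25.303 km/h.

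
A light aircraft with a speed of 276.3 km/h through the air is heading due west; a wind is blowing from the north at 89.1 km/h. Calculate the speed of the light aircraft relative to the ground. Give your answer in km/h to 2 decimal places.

Taking east as x and north as y: velocity relative to the air = (-276.300, 0.000) km/h; the air relative to ground = (0.000, -89.100) km/h.
Velocity relative to ground = (-276.300, 0.000) + (0.000, -89.100) = (-276.300, -89.100) km/h.
Speed = |(-276.300, -89.100)| = 290.311 km/h.

290.31 km/h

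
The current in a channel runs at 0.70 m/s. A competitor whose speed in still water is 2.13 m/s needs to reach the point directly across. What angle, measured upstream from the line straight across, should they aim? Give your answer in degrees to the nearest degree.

To cancel the current, the upstream component of the competitor's velocity must equal the flow: 2.13 sin θ = 0.70.
sin θ = 0.70 / 2.13 = 0.3286.
θ = arcsin(0.3286) = 19.186°.

19°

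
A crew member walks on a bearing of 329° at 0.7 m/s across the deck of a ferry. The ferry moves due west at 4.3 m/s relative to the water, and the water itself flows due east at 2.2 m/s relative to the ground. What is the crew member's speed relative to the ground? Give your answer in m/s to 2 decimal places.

2.53 m/s

In east/north components (m/s): crew member relative to ferry = (-0.361, 0.600); ferry relative to water = (-4.300, 0.000); water relative to ground = (2.200, 0.000).
Sum = (-2.461, 0.600) m/s.
Speed = |(-2.461, 0.600)| = 2.533 m/s.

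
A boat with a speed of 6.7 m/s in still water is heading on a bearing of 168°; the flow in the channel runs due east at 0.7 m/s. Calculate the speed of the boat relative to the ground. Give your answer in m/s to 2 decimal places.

Taking east as x and north as y: velocity relative to the water = (1.393, -6.554) m/s; the water relative to ground = (0.700, 0.000) m/s.
Velocity relative to ground = (1.393, -6.554) + (0.700, 0.000) = (2.093, -6.554) m/s.
Speed = |(2.093, -6.554)| = 6.880 m/s.

6.88 m/s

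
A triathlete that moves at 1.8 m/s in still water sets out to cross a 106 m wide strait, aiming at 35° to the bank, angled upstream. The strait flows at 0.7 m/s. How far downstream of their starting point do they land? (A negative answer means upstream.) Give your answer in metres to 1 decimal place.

Perpendicular speed = 1.032 m/s; crossing time = 106 / 1.032 = 102.670 s.
Net downstream speed = -0.774 m/s.
Drift = -0.774 × 102.670 = -79.515 m (upstream).

-79.5 m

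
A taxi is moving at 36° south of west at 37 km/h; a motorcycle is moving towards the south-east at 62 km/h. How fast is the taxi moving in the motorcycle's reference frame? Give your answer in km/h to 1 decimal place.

77.0 km/h

Taking east as x and north as y: taxi velocity = (-29.934, -21.748) km/h; motorcycle velocity = (43.841, -43.841) km/h.
Velocity of taxi relative to motorcycle = (-29.934, -21.748) − (43.841, -43.841) = (-73.774, 22.093) km/h.
Magnitude = |(-73.774, 22.093)| = 77.011 km/h.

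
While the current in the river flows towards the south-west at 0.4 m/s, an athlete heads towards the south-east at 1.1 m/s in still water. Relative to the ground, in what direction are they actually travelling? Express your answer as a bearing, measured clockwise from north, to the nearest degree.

Taking east as x and north as y: velocity relative to the water = (0.778, -0.778) m/s; the water relative to ground = (-0.283, -0.283) m/s.
Velocity relative to ground = (0.778, -0.778) + (-0.283, -0.283) = (0.495, -1.061) m/s.
Bearing = atan2(0.49, -1.06) = 154.98° clockwise from north.

155°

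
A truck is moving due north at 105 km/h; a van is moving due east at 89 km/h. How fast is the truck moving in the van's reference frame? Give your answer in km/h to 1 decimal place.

137.6 km/h

Taking east as x and north as y: truck velocity = (0.000, 105.000) km/h; van velocity = (89.000, 0.000) km/h.
Velocity of truck relative to van = (0.000, 105.000) − (89.000, 0.000) = (-89.000, 105.000) km/h.
Magnitude = |(-89.000, 105.000)| = 137.644 km/h.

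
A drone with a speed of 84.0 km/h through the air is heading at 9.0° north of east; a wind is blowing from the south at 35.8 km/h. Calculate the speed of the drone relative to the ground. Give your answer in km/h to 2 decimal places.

Taking east as x and north as y: velocity relative to the air = (82.966, 13.140) km/h; the air relative to ground = (0.000, 35.800) km/h.
Velocity relative to ground = (82.966, 13.140) + (0.000, 35.800) = (82.966, 48.940) km/h.
Speed = |(82.966, 48.940)| = 96.325 km/h.

96.32 km/h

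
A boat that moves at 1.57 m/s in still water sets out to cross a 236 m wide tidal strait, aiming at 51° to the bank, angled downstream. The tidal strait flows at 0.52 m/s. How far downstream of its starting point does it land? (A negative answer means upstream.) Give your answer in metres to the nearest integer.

292 m

Perpendicular speed = 1.220 m/s; crossing time = 236 / 1.220 = 193.424 s.
Net downstream speed = 1.508 m/s.
Drift = 1.508 × 193.424 = 291.689 m (downstream).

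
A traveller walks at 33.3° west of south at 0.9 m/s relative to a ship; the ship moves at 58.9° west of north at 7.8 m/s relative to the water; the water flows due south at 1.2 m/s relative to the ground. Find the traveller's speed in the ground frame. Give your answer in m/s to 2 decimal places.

In east/north components (m/s): traveller relative to ship = (-0.494, -0.752); ship relative to water = (-6.679, 4.029); water relative to ground = (0.000, -1.200).
Sum = (-7.173, 2.077) m/s.
Speed = |(-7.173, 2.077)| = 7.468 m/s.

7.47 m/s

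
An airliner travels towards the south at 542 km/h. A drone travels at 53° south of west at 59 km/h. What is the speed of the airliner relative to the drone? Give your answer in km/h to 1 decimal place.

Taking east as x and north as y: airliner velocity = (0.000, -542.000) km/h; drone velocity = (-35.507, -47.119) km/h.
Velocity of airliner relative to drone = (0.000, -542.000) − (-35.507, -47.119) = (35.507, -494.881) km/h.
Magnitude = |(35.507, -494.881)| = 496.153 km/h.

496.2 km/h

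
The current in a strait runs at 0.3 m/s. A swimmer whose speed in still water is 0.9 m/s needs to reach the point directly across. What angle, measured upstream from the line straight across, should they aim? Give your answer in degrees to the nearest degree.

To cancel the current, the upstream component of the swimmer's velocity must equal the flow: 0.9 sin θ = 0.3.
sin θ = 0.3 / 0.9 = 0.3333.
θ = arcsin(0.3333) = 19.471°.

19°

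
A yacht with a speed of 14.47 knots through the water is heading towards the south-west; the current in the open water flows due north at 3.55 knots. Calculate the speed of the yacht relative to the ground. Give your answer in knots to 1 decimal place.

Taking east as x and north as y: velocity relative to the water = (-10.232, -10.232) knots; the water relative to ground = (0.000, 3.550) knots.
Velocity relative to ground = (-10.232, -10.232) + (0.000, 3.550) = (-10.232, -6.682) knots.
Speed = |(-10.232, -6.682)| = 12.220 knots.

12.2 knots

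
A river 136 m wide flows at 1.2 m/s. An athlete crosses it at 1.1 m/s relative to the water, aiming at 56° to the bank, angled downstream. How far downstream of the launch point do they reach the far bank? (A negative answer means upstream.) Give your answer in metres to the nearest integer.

Perpendicular speed = 0.912 m/s; crossing time = 136 / 0.912 = 149.132 s.
Net downstream speed = 1.815 m/s.
Drift = 1.815 × 149.132 = 270.692 m (downstream).

271 m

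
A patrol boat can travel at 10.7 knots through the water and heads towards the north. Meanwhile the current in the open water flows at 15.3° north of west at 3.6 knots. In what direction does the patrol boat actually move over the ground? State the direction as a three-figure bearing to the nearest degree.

343°

Taking east as x and north as y: velocity relative to the water = (0.000, 10.700) knots; the water relative to ground = (-3.472, 0.950) knots.
Velocity relative to ground = (0.000, 10.700) + (-3.472, 0.950) = (-3.472, 11.650) knots.
Bearing = atan2(-3.47, 11.65) = 343.40° clockwise from north.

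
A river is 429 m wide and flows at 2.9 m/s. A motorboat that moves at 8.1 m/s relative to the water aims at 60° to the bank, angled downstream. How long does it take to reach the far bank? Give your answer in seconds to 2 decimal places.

The component of the motorboat's velocity perpendicular to the bank is 8.1 × sin 60° = 7.015 m/s.
Only the cross-stream component determines the crossing time; the current contributes nothing perpendicular to the bank.
Time = 429 / 7.015 = 61.156 s.

61.16 s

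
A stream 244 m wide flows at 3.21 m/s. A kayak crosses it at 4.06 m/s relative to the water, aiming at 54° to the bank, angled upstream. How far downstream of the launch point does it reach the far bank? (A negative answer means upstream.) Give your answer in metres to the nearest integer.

61 m

Perpendicular speed = 3.285 m/s; crossing time = 244 / 3.285 = 74.286 s.
Net downstream speed = 0.824 m/s.
Drift = 0.824 × 74.286 = 61.181 m (downstream).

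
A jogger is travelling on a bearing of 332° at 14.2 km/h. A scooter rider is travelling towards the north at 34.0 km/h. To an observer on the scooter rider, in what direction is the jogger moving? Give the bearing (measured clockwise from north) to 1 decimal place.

197.3°

Taking east as x and north as y: jogger velocity = (-6.666, 12.538) km/h; scooter rider velocity = (0.000, 34.000) km/h.
Velocity of jogger relative to scooter rider = (-6.666, 12.538) − (0.000, 34.000) = (-6.666, -21.462) km/h.
Bearing = atan2(-6.67, -21.46) = 197.26° clockwise from north.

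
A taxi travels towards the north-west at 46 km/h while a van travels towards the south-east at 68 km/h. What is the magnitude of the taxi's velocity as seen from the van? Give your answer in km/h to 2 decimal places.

Taking east as x and north as y: taxi velocity = (-32.527, 32.527) km/h; van velocity = (48.083, -48.083) km/h.
Velocity of taxi relative to van = (-32.527, 32.527) − (48.083, -48.083) = (-80.610, 80.610) km/h.
Magnitude = |(-80.610, 80.610)| = 114.000 km/h.

114.00 km/h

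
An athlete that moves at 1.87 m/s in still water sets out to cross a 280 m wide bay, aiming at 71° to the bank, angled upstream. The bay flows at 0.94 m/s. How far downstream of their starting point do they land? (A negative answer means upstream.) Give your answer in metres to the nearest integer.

Perpendicular speed = 1.768 m/s; crossing time = 280 / 1.768 = 158.360 s.
Net downstream speed = 0.331 m/s.
Drift = 0.331 × 158.360 = 52.447 m (downstream).

52 m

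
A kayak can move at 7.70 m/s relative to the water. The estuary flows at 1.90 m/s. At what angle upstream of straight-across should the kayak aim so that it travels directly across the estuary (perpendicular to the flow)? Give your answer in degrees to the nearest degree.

To cancel the current, the upstream component of the kayak's velocity must equal the flow: 7.70 sin θ = 1.90.
sin θ = 1.90 / 7.70 = 0.2468.
θ = arcsin(0.2468) = 14.285°.

14°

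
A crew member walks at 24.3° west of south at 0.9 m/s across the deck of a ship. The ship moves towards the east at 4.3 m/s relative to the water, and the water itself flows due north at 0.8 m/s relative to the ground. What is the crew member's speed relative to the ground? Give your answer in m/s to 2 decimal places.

In east/north components (m/s): crew member relative to ship = (-0.370, -0.820); ship relative to water = (4.300, 0.000); water relative to ground = (0.000, 0.800).
Sum = (3.930, -0.020) m/s.
Speed = |(3.930, -0.020)| = 3.930 m/s.

3.93 m/s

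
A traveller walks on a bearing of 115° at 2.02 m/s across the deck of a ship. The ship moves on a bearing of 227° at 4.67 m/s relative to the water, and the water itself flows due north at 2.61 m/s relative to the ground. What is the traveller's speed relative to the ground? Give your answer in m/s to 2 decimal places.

In east/north components (m/s): traveller relative to ship = (1.831, -0.854); ship relative to water = (-3.415, -3.185); water relative to ground = (0.000, 2.610).
Sum = (-1.585, -1.429) m/s.
Speed = |(-1.585, -1.429)| = 2.134 m/s.

2.13 m/s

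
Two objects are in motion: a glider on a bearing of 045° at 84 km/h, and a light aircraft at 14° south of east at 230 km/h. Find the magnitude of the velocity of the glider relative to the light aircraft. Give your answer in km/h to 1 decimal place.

200.1 km/h

Taking east as x and north as y: glider velocity = (59.397, 59.397) km/h; light aircraft velocity = (223.168, -55.642) km/h.
Velocity of glider relative to light aircraft = (59.397, 59.397) − (223.168, -55.642) = (-163.771, 115.039) km/h.
Magnitude = |(-163.771, 115.039)| = 200.137 km/h.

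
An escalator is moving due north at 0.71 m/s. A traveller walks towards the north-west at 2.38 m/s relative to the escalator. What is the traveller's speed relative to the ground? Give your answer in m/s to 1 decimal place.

2.9 m/s

Taking east as x and north as y: escalator velocity = (0.000, 0.710) m/s; traveller velocity relative to escalator = (-1.683, 1.683) m/s.
Velocity relative to ground = (0.000, 0.710) + (-1.683, 1.683) = (-1.683, 2.393) m/s.
Speed = |(-1.683, 2.393)| = 2.925 m/s.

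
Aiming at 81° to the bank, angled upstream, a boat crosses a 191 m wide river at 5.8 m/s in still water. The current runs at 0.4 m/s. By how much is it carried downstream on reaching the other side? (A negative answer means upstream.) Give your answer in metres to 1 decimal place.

-16.9 m

Perpendicular speed = 5.729 m/s; crossing time = 191 / 5.729 = 33.342 s.
Net downstream speed = -0.507 m/s.
Drift = -0.507 × 33.342 = -16.915 m (upstream).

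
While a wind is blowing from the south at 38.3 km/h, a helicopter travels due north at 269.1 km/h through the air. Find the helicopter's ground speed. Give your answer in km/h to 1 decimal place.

307.4 km/h

Taking east as x and north as y: velocity relative to the air = (0.000, 269.100) km/h; the air relative to ground = (0.000, 38.300) km/h.
Velocity relative to ground = (0.000, 269.100) + (0.000, 38.300) = (0.000, 307.400) km/h.
Speed = |(0.000, 307.400)| = 307.400 km/h.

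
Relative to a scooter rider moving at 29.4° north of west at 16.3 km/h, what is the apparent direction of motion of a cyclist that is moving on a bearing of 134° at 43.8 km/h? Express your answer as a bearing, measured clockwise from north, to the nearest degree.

130°

Taking east as x and north as y: cyclist velocity = (31.507, -30.426) km/h; scooter rider velocity = (-14.201, 8.002) km/h.
Velocity of cyclist relative to scooter rider = (31.507, -30.426) − (-14.201, 8.002) = (45.708, -38.428) km/h.
Bearing = atan2(45.71, -38.43) = 130.05° clockwise from north.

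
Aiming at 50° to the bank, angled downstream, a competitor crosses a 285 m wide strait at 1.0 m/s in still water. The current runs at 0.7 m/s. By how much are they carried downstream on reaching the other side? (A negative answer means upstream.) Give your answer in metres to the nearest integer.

Perpendicular speed = 0.766 m/s; crossing time = 285 / 0.766 = 372.041 s.
Net downstream speed = 1.343 m/s.
Drift = 1.343 × 372.041 = 499.572 m (downstream).

500 m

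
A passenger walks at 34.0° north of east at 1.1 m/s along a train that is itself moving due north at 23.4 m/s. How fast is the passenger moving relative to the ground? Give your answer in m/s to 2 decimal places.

24.03 m/s

Taking east as x and north as y: train velocity = (0.000, 23.400) m/s; passenger velocity relative to train = (0.912, 0.615) m/s.
Velocity relative to ground = (0.000, 23.400) + (0.912, 0.615) = (0.912, 24.015) m/s.
Speed = |(0.912, 24.015)| = 24.032 m/s.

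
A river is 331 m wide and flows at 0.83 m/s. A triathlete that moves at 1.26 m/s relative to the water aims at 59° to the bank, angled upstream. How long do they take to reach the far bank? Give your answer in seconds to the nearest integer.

The component of the triathlete's velocity perpendicular to the bank is 1.26 × sin 59° = 1.080 m/s.
The current is parallel to the bank, so it does not affect the crossing time.
Time = 331 / 1.080 = 306.473 s.

306 s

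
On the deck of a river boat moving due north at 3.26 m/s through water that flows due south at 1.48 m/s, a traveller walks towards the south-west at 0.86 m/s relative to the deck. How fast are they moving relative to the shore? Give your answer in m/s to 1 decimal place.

In east/north components (m/s): traveller relative to river boat = (-0.608, -0.608); river boat relative to water = (0.000, 3.260); water relative to ground = (0.000, -1.480).
Sum = (-0.608, 1.172) m/s.
Speed = |(-0.608, 1.172)| = 1.320 m/s.

1.3 m/s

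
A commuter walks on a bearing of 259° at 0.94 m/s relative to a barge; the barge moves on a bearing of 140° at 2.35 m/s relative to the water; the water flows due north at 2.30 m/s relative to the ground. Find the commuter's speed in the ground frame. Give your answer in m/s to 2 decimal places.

0.67 m/s

In east/north components (m/s): commuter relative to barge = (-0.923, -0.179); barge relative to water = (1.511, -1.800); water relative to ground = (0.000, 2.300).
Sum = (0.588, 0.320) m/s.
Speed = |(0.588, 0.320)| = 0.669 m/s.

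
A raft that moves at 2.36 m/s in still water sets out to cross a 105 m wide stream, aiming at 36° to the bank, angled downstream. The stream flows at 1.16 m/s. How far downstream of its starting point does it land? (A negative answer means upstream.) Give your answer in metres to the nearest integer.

232 m

Perpendicular speed = 1.387 m/s; crossing time = 105 / 1.387 = 75.694 s.
Net downstream speed = 3.069 m/s.
Drift = 3.069 × 75.694 = 232.325 m (downstream).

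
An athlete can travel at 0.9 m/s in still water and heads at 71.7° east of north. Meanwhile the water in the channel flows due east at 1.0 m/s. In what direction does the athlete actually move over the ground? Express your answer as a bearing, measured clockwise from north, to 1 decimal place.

081.3°

Taking east as x and north as y: velocity relative to the water = (0.854, 0.283) m/s; the water relative to ground = (1.000, 0.000) m/s.
Velocity relative to ground = (0.854, 0.283) + (1.000, 0.000) = (1.854, 0.283) m/s.
Bearing = atan2(1.85, 0.28) = 81.34° clockwise from north.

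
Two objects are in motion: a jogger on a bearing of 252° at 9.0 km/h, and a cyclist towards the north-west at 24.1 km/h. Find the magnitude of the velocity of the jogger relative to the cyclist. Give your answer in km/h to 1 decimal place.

Taking east as x and north as y: jogger velocity = (-8.560, -2.781) km/h; cyclist velocity = (-17.041, 17.041) km/h.
Velocity of jogger relative to cyclist = (-8.560, -2.781) − (-17.041, 17.041) = (8.482, -19.822) km/h.
Magnitude = |(8.482, -19.822)| = 21.561 km/h.

21.6 km/h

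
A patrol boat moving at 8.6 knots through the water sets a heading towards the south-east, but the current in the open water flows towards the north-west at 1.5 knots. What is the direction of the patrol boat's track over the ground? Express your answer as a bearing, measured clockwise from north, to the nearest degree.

Taking east as x and north as y: velocity relative to the water = (6.081, -6.081) knots; the water relative to ground = (-1.061, 1.061) knots.
Velocity relative to ground = (6.081, -6.081) + (-1.061, 1.061) = (5.020, -5.020) knots.
Bearing = atan2(5.02, -5.02) = 135.00° clockwise from north.

135°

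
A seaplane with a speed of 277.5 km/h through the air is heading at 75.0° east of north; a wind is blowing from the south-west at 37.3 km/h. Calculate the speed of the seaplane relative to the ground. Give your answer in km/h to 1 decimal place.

310.4 km/h

Taking east as x and north as y: velocity relative to the air = (268.044, 71.822) km/h; the air relative to ground = (26.375, 26.375) km/h.
Velocity relative to ground = (268.044, 71.822) + (26.375, 26.375) = (294.419, 98.197) km/h.
Speed = |(294.419, 98.197)| = 310.364 km/h.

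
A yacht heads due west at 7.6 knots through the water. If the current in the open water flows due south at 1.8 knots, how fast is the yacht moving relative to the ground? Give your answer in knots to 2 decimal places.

7.81 knots

Taking east as x and north as y: velocity relative to the water = (-7.600, 0.000) knots; the water relative to ground = (0.000, -1.800) knots.
Velocity relative to ground = (-7.600, 0.000) + (0.000, -1.800) = (-7.600, -1.800) knots.
Speed = |(-7.600, -1.800)| = 7.810 knots.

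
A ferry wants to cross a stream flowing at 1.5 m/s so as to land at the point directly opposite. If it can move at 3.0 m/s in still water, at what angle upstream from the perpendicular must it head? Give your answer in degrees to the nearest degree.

To cancel the current, the upstream component of the ferry's velocity must equal the flow: 3.0 sin θ = 1.5.
sin θ = 1.5 / 3.0 = 0.5000.
θ = arcsin(0.5000) = 30.000°.

30°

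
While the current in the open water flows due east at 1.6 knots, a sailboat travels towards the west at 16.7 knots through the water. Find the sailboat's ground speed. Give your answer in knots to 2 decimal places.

Taking east as x and north as y: velocity relative to the water = (-16.700, 0.000) knots; the water relative to ground = (1.600, 0.000) knots.
Velocity relative to ground = (-16.700, 0.000) + (1.600, 0.000) = (-15.100, 0.000) knots.
Speed = |(-15.100, 0.000)| = 15.100 knots.

15.10 knots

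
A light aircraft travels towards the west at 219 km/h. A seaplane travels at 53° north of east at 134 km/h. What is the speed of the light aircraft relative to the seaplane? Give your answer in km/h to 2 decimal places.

318.18 km/h

Taking east as x and north as y: light aircraft velocity = (-219.000, 0.000) km/h; seaplane velocity = (80.643, 107.017) km/h.
Velocity of light aircraft relative to seaplane = (-219.000, 0.000) − (80.643, 107.017) = (-299.643, -107.017) km/h.
Magnitude = |(-299.643, -107.017)| = 318.180 km/h.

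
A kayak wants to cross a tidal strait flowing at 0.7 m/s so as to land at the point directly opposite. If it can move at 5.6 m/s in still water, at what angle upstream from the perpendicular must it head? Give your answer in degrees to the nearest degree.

7°

To cancel the current, the upstream component of the kayak's velocity must equal the flow: 5.6 sin θ = 0.7.
sin θ = 0.7 / 5.6 = 0.1250.
θ = arcsin(0.1250) = 7.181°.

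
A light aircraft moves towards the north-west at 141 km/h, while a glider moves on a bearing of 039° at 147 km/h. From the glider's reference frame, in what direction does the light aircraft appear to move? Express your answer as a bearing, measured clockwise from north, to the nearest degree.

266°

Taking east as x and north as y: light aircraft velocity = (-99.702, 99.702) km/h; glider velocity = (92.510, 114.240) km/h.
Velocity of light aircraft relative to glider = (-99.702, 99.702) − (92.510, 114.240) = (-192.212, -14.538) km/h.
Bearing = atan2(-192.21, -14.54) = 265.67° clockwise from north.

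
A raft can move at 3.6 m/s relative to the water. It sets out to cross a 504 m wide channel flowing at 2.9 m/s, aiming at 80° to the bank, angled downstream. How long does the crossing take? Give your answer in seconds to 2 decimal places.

The component of the raft's velocity perpendicular to the bank is 3.6 × sin 80° = 3.545 m/s.
The current is parallel to the bank, so it does not affect the crossing time.
Time = 504 / 3.545 = 142.160 s.

142.16 s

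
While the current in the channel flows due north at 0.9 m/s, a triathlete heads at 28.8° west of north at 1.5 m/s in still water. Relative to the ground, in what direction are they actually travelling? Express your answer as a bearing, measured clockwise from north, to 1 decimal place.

Taking east as x and north as y: velocity relative to the water = (-0.723, 1.314) m/s; the water relative to ground = (0.000, 0.900) m/s.
Velocity relative to ground = (-0.723, 1.314) + (0.000, 0.900) = (-0.723, 2.214) m/s.
Bearing = atan2(-0.72, 2.21) = 341.93° clockwise from north.

341.9°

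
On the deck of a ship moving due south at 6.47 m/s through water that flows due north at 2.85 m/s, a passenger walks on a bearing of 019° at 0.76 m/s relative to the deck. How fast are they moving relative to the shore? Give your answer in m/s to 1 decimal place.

In east/north components (m/s): passenger relative to ship = (0.247, 0.719); ship relative to water = (0.000, -6.470); water relative to ground = (0.000, 2.850).
Sum = (0.247, -2.901) m/s.
Speed = |(0.247, -2.901)| = 2.912 m/s.

2.9 m/s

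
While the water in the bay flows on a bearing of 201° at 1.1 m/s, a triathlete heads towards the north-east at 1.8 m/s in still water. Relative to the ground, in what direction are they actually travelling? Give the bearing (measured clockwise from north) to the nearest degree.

074°

Taking east as x and north as y: velocity relative to the water = (1.273, 1.273) m/s; the water relative to ground = (-0.394, -1.027) m/s.
Velocity relative to ground = (1.273, 1.273) + (-0.394, -1.027) = (0.879, 0.246) m/s.
Bearing = atan2(0.88, 0.25) = 74.37° clockwise from north.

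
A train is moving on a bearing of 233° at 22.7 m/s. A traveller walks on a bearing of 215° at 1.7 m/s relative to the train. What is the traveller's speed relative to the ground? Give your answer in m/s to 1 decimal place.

Taking east as x and north as y: train velocity = (-18.129, -13.661) m/s; traveller velocity relative to train = (-0.975, -1.393) m/s.
Velocity relative to ground = (-18.129, -13.661) + (-0.975, -1.393) = (-19.104, -15.054) m/s.
Speed = |(-19.104, -15.054)| = 24.322 m/s.

24.3 m/s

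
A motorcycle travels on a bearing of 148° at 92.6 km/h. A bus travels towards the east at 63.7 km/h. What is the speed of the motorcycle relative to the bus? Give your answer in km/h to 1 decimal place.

79.9 km/h

Taking east as x and north as y: motorcycle velocity = (49.071, -78.529) km/h; bus velocity = (63.700, 0.000) km/h.
Velocity of motorcycle relative to bus = (49.071, -78.529) − (63.700, 0.000) = (-14.629, -78.529) km/h.
Magnitude = |(-14.629, -78.529)| = 79.880 km/h.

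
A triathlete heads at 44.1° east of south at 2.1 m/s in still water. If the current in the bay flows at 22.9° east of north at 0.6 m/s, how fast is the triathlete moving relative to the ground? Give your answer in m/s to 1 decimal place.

1.9 m/s

Taking east as x and north as y: velocity relative to the water = (1.461, -1.508) m/s; the water relative to ground = (0.233, 0.553) m/s.
Velocity relative to ground = (1.461, -1.508) + (0.233, 0.553) = (1.695, -0.955) m/s.
Speed = |(1.695, -0.955)| = 1.946 m/s.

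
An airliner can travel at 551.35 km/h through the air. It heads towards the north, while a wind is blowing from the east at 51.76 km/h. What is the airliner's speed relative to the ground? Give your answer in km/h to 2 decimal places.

553.77 km/h

Taking east as x and north as y: velocity relative to the air = (0.000, 551.350) km/h; the air relative to ground = (-51.760, 0.000) km/h.
Velocity relative to ground = (0.000, 551.350) + (-51.760, 0.000) = (-51.760, 551.350) km/h.
Speed = |(-51.760, 551.350)| = 553.774 km/h.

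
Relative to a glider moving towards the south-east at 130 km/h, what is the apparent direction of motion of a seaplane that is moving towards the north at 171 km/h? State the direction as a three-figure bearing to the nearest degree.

Taking east as x and north as y: seaplane velocity = (0.000, 171.000) km/h; glider velocity = (91.924, -91.924) km/h.
Velocity of seaplane relative to glider = (0.000, 171.000) − (91.924, -91.924) = (-91.924, 262.924) km/h.
Bearing = atan2(-91.92, 262.92) = 340.73° clockwise from north.

341°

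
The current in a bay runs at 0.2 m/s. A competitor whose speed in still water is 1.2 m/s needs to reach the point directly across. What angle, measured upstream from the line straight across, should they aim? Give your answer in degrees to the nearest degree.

To cancel the current, the upstream component of the competitor's velocity must equal the flow: 1.2 sin θ = 0.2.
sin θ = 0.2 / 1.2 = 0.1667.
θ = arcsin(0.1667) = 9.594°.

10°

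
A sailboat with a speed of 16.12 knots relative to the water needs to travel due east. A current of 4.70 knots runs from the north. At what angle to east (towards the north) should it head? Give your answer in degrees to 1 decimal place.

The current pushes perpendicular to the desired track; the heading must have a component into the current equal to 4.70 knots: 16.12 sin θ = 4.70.
sin θ = 0.2916, so θ = 16.952°.

17.0°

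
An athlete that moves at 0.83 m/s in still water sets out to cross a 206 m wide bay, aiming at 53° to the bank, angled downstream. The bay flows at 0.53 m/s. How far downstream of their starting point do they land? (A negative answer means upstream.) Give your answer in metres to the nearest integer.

Perpendicular speed = 0.663 m/s; crossing time = 206 / 0.663 = 310.771 s.
Net downstream speed = 1.030 m/s.
Drift = 1.030 × 310.771 = 319.941 m (downstream).

320 m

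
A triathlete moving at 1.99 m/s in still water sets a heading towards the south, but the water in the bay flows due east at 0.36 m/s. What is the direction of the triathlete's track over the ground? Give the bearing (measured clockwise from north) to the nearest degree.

170°

Taking east as x and north as y: velocity relative to the water = (0.000, -1.990) m/s; the water relative to ground = (0.360, 0.000) m/s.
Velocity relative to ground = (0.000, -1.990) + (0.360, 0.000) = (0.360, -1.990) m/s.
Bearing = atan2(0.36, -1.99) = 169.75° clockwise from north.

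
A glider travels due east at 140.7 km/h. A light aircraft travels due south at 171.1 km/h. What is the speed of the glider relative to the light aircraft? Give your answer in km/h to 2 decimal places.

221.52 km/h

Taking east as x and north as y: glider velocity = (140.700, 0.000) km/h; light aircraft velocity = (0.000, -171.100) km/h.
Velocity of glider relative to light aircraft = (140.700, 0.000) − (0.000, -171.100) = (140.700, 171.100) km/h.
Magnitude = |(140.700, 171.100)| = 221.521 km/h.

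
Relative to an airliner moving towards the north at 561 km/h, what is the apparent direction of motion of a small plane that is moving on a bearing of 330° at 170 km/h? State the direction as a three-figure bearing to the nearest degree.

Taking east as x and north as y: small plane velocity = (-85.000, 147.224) km/h; airliner velocity = (0.000, 561.000) km/h.
Velocity of small plane relative to airliner = (-85.000, 147.224) − (0.000, 561.000) = (-85.000, -413.776) km/h.
Bearing = atan2(-85.00, -413.78) = 191.61° clockwise from north.

192°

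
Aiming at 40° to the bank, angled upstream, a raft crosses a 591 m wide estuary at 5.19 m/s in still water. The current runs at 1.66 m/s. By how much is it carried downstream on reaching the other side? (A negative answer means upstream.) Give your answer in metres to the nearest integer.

Perpendicular speed = 3.336 m/s; crossing time = 591 / 3.336 = 177.155 s.
Net downstream speed = -2.316 m/s.
Drift = -2.316 × 177.155 = -410.250 m (upstream).

-410 m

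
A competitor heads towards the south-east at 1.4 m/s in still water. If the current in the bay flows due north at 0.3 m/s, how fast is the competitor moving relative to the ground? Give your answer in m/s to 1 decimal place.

1.2 m/s

Taking east as x and north as y: velocity relative to the water = (0.990, -0.990) m/s; the water relative to ground = (0.000, 0.300) m/s.
Velocity relative to ground = (0.990, -0.990) + (0.000, 0.300) = (0.990, -0.690) m/s.
Speed = |(0.990, -0.690)| = 1.207 m/s.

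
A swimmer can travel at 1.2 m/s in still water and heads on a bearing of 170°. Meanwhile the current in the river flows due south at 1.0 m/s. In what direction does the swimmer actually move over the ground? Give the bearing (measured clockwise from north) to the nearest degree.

175°

Taking east as x and north as y: velocity relative to the water = (0.208, -1.182) m/s; the water relative to ground = (0.000, -1.000) m/s.
Velocity relative to ground = (0.208, -1.182) + (0.000, -1.000) = (0.208, -2.182) m/s.
Bearing = atan2(0.21, -2.18) = 174.54° clockwise from north.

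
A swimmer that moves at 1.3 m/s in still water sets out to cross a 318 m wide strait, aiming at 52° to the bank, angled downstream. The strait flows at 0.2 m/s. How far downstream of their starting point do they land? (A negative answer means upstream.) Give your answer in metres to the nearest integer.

311 m

Perpendicular speed = 1.024 m/s; crossing time = 318 / 1.024 = 310.421 s.
Net downstream speed = 1.000 m/s.
Drift = 1.000 × 310.421 = 310.533 m (downstream).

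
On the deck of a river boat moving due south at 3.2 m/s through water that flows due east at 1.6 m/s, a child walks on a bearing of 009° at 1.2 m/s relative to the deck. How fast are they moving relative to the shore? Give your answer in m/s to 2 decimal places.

2.69 m/s

In east/north components (m/s): child relative to river boat = (0.188, 1.185); river boat relative to water = (0.000, -3.200); water relative to ground = (1.600, 0.000).
Sum = (1.788, -2.015) m/s.
Speed = |(1.788, -2.015)| = 2.694 m/s.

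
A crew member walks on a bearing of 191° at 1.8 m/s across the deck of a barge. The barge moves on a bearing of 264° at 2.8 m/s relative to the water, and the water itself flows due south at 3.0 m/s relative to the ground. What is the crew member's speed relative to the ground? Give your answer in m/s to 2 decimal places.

5.95 m/s

In east/north components (m/s): crew member relative to barge = (-0.343, -1.767); barge relative to water = (-2.785, -0.293); water relative to ground = (0.000, -3.000).
Sum = (-3.128, -5.060) m/s.
Speed = |(-3.128, -5.060)| = 5.949 m/s.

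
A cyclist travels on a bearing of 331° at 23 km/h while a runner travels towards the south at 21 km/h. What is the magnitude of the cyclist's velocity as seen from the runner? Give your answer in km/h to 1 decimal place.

Taking east as x and north as y: cyclist velocity = (-11.151, 20.116) km/h; runner velocity = (0.000, -21.000) km/h.
Velocity of cyclist relative to runner = (-11.151, 20.116) − (0.000, -21.000) = (-11.151, 41.116) km/h.
Magnitude = |(-11.151, 41.116)| = 42.601 km/h.

42.6 km/h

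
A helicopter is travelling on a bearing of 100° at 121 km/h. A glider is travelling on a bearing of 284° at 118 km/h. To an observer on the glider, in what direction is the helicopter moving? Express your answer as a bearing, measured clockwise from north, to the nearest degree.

102°

Taking east as x and north as y: helicopter velocity = (119.162, -21.011) km/h; glider velocity = (-114.495, 28.547) km/h.
Velocity of helicopter relative to glider = (119.162, -21.011) − (-114.495, 28.547) = (233.657, -49.558) km/h.
Bearing = atan2(233.66, -49.56) = 101.97° clockwise from north.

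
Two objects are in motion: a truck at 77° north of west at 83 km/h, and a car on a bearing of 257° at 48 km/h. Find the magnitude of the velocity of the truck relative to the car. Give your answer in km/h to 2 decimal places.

95.88 km/h

Taking east as x and north as y: truck velocity = (-18.671, 80.873) km/h; car velocity = (-46.770, -10.798) km/h.
Velocity of truck relative to car = (-18.671, 80.873) − (-46.770, -10.798) = (28.099, 91.670) km/h.
Magnitude = |(28.099, 91.670)| = 95.880 km/h.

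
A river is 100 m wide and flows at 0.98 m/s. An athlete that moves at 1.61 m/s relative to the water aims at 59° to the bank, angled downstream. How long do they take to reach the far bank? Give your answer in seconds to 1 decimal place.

72.5 s

The component of the athlete's velocity perpendicular to the bank is 1.61 × sin 59° = 1.380 m/s.
The flow acts along the bank and has no component across it.
Time = 100 / 1.380 = 72.462 s.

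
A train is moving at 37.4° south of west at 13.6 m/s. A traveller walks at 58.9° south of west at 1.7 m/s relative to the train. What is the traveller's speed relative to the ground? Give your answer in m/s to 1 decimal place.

15.2 m/s

Taking east as x and north as y: train velocity = (-10.804, -8.260) m/s; traveller velocity relative to train = (-0.878, -1.456) m/s.
Velocity relative to ground = (-10.804, -8.260) + (-0.878, -1.456) = (-11.682, -9.716) m/s.
Speed = |(-11.682, -9.716)| = 15.194 m/s.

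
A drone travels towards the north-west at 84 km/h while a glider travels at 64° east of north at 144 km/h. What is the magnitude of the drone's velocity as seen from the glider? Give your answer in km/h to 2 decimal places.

188.86 km/h

Taking east as x and north as y: drone velocity = (-59.397, 59.397) km/h; glider velocity = (129.426, 63.125) km/h.
Velocity of drone relative to glider = (-59.397, 59.397) − (129.426, 63.125) = (-188.823, -3.728) km/h.
Magnitude = |(-188.823, -3.728)| = 188.860 km/h.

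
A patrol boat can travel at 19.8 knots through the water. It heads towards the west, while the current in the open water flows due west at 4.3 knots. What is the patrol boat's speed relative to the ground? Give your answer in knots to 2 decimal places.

24.10 knots

Taking east as x and north as y: velocity relative to the water = (-19.800, 0.000) knots; the water relative to ground = (-4.300, 0.000) knots.
Velocity relative to ground = (-19.800, 0.000) + (-4.300, 0.000) = (-24.100, 0.000) knots.
Speed = |(-24.100, 0.000)| = 24.100 knots.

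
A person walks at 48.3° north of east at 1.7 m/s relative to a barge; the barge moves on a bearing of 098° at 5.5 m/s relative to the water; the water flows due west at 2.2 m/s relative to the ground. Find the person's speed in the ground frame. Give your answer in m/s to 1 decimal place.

In east/north components (m/s): person relative to barge = (1.131, 1.269); barge relative to water = (5.446, -0.765); water relative to ground = (-2.200, 0.000).
Sum = (4.377, 0.504) m/s.
Speed = |(4.377, 0.504)| = 4.406 m/s.

4.4 m/s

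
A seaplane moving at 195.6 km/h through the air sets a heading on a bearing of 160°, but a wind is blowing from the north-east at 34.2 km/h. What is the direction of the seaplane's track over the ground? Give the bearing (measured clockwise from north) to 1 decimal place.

168.4°

Taking east as x and north as y: velocity relative to the air = (66.899, -183.804) km/h; the air relative to ground = (-24.183, -24.183) km/h.
Velocity relative to ground = (66.899, -183.804) + (-24.183, -24.183) = (42.716, -207.987) km/h.
Bearing = atan2(42.72, -207.99) = 168.39° clockwise from north.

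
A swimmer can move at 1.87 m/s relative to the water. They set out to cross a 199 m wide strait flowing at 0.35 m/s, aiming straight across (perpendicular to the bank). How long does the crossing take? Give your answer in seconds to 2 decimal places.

106.42 s

The component of the swimmer's velocity perpendicular to the bank is 1.87 m/s.
The current is parallel to the bank, so it does not affect the crossing time.
Time = 199 / 1.870 = 106.417 s.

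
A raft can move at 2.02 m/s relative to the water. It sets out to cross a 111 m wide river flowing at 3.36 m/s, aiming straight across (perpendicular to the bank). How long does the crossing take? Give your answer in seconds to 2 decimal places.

54.95 s

The component of the raft's velocity perpendicular to the bank is 2.02 m/s.
The flow acts along the bank and has no component across it.
Time = 111 / 2.020 = 54.950 s.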